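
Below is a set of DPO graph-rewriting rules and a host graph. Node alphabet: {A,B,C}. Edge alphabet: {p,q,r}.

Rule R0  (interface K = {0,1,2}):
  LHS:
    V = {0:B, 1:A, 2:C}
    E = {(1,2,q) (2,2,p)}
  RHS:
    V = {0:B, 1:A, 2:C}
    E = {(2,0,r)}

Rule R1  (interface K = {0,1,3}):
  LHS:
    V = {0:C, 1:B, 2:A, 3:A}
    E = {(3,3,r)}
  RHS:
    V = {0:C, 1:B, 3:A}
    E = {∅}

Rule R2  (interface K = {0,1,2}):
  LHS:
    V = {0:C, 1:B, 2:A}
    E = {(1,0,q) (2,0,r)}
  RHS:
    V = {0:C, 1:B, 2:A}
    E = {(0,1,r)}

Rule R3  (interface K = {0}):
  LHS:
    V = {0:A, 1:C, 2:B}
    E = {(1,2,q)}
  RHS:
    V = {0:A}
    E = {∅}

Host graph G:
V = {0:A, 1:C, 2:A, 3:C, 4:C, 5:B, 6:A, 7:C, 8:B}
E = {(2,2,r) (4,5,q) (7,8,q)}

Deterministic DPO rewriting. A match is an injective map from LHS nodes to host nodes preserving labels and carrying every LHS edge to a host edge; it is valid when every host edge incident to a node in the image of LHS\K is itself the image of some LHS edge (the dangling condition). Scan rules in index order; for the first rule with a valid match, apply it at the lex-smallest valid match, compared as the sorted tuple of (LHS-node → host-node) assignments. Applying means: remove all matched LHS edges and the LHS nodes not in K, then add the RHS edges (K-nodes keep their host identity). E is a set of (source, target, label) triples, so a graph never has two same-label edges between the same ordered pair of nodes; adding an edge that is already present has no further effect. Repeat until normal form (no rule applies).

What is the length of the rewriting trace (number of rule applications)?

[0] host  ⇒  9 nodes, 3 edges  {2-r->2 4-q->5 7-q->8}
[1] R1 @ {0↦1, 1↦5, 2↦0, 3↦2}  ⇒  8 nodes, 2 edges  {4-q->5 7-q->8}
[2] R3 @ {0↦2, 1↦4, 2↦5}  ⇒  6 nodes, 1 edges  {7-q->8}
[3] R3 @ {0↦2, 1↦7, 2↦8}  ⇒  4 nodes, 0 edges  {∅}
halt: no rule applies after step 3

Answer: 3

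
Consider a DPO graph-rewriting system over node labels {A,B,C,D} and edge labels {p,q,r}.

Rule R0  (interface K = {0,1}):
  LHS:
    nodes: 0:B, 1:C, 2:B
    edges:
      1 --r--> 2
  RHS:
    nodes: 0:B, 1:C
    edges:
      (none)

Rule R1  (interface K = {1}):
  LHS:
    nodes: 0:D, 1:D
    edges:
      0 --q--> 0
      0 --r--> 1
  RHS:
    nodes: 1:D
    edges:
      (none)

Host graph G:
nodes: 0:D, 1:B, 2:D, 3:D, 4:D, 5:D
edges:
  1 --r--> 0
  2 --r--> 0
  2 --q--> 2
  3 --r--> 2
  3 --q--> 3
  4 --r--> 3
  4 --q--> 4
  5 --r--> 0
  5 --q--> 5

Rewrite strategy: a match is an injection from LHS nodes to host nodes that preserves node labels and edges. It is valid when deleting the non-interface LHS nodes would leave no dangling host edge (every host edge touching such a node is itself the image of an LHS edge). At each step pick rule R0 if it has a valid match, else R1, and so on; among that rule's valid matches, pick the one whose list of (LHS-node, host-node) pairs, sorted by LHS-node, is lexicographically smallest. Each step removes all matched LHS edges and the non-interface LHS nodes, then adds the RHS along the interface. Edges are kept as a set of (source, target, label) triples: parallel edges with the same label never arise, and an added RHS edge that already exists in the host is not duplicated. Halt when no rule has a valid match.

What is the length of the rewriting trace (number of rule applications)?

Answer: 4

Derivation:
initial: |V|=6 |E|=9  E = 1-r->0 2-r->0 2-q->2 3-r->2 3-q->3 4-r->3 4-q->4 5-r->0 5-q->5
step 1: apply R1 at {0↦4, 1↦3}  → |V|=5 |E|=7  E = 1-r->0 2-r->0 2-q->2 3-r->2 3-q->3 5-r->0 5-q->5
step 2: apply R1 at {0↦3, 1↦2}  → |V|=4 |E|=5  E = 1-r->0 2-r->0 2-q->2 5-r->0 5-q->5
step 3: apply R1 at {0↦2, 1↦0}  → |V|=3 |E|=3  E = 1-r->0 5-r->0 5-q->5
step 4: apply R1 at {0↦5, 1↦0}  → |V|=2 |E|=1  E = 1-r->0
normal form: no rule applies after step 4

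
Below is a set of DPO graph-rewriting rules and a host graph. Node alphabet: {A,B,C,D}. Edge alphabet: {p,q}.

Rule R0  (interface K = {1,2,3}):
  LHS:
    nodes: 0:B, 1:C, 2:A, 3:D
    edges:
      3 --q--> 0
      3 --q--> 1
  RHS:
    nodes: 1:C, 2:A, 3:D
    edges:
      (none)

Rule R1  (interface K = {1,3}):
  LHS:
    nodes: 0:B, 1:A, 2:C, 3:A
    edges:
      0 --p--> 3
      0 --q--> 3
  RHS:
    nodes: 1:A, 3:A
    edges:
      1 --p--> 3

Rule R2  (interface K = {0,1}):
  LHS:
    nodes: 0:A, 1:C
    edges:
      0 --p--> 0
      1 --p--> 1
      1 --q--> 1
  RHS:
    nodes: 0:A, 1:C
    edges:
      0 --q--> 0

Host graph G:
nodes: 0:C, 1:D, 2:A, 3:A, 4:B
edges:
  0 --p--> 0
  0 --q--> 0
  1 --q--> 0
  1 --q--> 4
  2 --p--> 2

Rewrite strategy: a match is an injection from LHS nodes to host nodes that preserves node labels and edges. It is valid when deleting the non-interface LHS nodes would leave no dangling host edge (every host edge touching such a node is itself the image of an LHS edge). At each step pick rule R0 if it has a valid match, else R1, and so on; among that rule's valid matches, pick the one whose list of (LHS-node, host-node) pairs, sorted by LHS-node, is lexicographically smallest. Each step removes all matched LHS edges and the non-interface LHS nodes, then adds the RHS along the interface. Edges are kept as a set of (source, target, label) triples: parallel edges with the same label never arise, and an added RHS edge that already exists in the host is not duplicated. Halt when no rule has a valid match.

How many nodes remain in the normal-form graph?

[0] host  ⇒  5 nodes, 5 edges  {0-p->0 0-q->0 1-q->0 1-q->4 2-p->2}
[1] R0 @ {0↦4, 1↦0, 2↦2, 3↦1}  ⇒  4 nodes, 3 edges  {0-p->0 0-q->0 2-p->2}
[2] R2 @ {0↦2, 1↦0}  ⇒  4 nodes, 1 edges  {2-q->2}
final graph: no rule applies after step 2
NF nodes: {0:C, 1:D, 2:A, 3:A}

Answer: 4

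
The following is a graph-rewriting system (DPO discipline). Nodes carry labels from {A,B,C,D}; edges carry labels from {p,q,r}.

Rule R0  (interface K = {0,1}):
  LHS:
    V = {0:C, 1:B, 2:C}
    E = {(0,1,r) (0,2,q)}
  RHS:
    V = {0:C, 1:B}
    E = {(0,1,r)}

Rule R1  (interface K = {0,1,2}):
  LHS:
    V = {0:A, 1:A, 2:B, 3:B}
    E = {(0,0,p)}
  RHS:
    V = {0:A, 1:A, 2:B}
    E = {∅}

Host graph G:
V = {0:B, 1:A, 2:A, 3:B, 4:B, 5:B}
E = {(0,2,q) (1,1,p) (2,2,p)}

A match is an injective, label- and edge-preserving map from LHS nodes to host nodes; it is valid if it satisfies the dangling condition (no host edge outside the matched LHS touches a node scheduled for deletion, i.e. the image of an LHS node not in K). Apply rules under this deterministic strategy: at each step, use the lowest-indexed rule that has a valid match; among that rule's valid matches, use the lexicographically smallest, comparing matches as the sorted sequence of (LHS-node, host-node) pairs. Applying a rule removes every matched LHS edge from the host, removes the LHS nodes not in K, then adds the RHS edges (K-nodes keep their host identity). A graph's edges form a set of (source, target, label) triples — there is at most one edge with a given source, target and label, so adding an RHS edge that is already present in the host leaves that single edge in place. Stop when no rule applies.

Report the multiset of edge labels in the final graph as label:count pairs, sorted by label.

initial: |V|=6 |E|=3  E = 0-q->2 1-p->1 2-p->2
step 1: apply R1 at {0↦1, 1↦2, 2↦0, 3↦3}  → |V|=5 |E|=2  E = 0-q->2 2-p->2
step 2: apply R1 at {0↦2, 1↦1, 2↦0, 3↦4}  → |V|=4 |E|=1  E = 0-q->2
normal form: no rule applies after step 2
NF edges: [(0, 2, 'q')]

Answer: q:1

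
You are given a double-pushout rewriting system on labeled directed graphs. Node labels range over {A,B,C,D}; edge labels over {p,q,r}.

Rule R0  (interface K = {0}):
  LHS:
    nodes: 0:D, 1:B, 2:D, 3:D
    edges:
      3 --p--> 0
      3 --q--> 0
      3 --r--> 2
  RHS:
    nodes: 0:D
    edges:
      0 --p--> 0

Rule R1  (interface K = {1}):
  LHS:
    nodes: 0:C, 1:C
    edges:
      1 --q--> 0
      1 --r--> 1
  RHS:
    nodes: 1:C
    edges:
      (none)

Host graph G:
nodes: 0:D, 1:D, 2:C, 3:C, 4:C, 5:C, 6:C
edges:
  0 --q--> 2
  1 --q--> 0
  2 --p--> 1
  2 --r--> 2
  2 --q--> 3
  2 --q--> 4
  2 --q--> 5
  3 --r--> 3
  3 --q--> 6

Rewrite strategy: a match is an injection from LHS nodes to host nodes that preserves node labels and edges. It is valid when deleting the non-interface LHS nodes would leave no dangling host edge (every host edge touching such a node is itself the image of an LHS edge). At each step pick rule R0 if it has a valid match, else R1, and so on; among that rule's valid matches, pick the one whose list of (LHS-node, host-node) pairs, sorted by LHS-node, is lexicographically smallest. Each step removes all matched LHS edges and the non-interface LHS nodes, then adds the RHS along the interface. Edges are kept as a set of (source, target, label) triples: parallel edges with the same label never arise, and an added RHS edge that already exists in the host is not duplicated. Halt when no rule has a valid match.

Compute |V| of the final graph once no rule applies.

initial: |V|=7 |E|=9  E = 0-q->2 1-q->0 2-p->1 2-r->2 2-q->3 2-q->4 2-q->5 3-r->3 3-q->6
step 1: apply R1 at {0↦4, 1↦2}  → |V|=6 |E|=7  E = 0-q->2 1-q->0 2-p->1 2-q->3 2-q->5 3-r->3 3-q->6
step 2: apply R1 at {0↦6, 1↦3}  → |V|=5 |E|=5  E = 0-q->2 1-q->0 2-p->1 2-q->3 2-q->5
halt: no rule applies after step 2
NF nodes: {0:D, 1:D, 2:C, 3:C, 5:C}

Answer: 5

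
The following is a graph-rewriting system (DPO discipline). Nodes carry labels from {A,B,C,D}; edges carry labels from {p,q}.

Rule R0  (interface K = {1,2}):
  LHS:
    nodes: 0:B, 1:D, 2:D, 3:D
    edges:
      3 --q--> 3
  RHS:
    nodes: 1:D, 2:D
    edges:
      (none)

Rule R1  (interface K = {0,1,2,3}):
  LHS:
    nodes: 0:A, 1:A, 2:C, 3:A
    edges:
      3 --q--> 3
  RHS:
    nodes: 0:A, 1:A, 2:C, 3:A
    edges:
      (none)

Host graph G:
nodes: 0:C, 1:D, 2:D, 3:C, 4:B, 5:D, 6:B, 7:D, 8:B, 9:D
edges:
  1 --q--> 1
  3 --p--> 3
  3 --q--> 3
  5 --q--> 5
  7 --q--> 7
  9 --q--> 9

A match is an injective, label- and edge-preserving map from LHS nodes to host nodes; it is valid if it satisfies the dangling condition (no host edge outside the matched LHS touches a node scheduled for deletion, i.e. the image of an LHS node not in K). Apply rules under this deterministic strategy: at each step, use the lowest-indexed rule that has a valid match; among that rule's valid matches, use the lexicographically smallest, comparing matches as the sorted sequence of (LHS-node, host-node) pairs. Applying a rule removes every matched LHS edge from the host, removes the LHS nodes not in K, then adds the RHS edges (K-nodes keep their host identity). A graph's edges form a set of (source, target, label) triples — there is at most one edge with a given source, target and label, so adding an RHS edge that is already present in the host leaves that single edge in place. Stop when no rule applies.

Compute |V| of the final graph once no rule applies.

start.  V:10 E:6  edges: 1-q->1 3-p->3 3-q->3 5-q->5 7-q->7 9-q->9
1. fire R0 via {0↦4, 1↦1, 2↦2, 3↦5}  →  V:8 E:5  edges: 1-q->1 3-p->3 3-q->3 7-q->7 9-q->9
2. fire R0 via {0↦6, 1↦1, 2↦2, 3↦7}  →  V:6 E:4  edges: 1-q->1 3-p->3 3-q->3 9-q->9
3. fire R0 via {0↦8, 1↦1, 2↦2, 3↦9}  →  V:4 E:3  edges: 1-q->1 3-p->3 3-q->3
final graph: no rule applies after step 3
NF nodes: {0:C, 1:D, 2:D, 3:C}

Answer: 4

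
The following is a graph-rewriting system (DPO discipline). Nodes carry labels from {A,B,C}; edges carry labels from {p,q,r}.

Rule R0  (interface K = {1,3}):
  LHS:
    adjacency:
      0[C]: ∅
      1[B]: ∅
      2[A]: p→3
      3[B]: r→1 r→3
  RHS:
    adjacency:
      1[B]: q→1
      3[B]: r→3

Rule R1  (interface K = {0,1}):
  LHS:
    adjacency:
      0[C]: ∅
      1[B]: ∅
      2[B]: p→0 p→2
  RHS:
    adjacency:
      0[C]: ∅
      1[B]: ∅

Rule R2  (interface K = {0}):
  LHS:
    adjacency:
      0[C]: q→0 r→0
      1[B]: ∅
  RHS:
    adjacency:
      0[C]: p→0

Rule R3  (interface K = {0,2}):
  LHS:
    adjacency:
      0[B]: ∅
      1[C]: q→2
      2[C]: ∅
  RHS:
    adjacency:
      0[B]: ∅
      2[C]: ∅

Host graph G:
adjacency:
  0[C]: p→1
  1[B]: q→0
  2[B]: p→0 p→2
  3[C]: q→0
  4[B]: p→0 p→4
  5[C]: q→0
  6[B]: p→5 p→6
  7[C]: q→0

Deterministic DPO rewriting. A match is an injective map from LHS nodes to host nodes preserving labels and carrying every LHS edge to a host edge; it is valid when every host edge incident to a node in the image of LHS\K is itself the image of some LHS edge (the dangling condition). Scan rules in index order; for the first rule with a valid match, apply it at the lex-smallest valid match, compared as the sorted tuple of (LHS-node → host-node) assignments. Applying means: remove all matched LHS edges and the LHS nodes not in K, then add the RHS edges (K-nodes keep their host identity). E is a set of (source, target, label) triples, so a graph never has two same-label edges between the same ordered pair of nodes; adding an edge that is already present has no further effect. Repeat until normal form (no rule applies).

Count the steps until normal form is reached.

Answer: 6

Rewrite trace:
start.  V:8 E:11  edges: 0-p->1 1-q->0 2-p->0 2-p->2 3-q->0 4-p->0 4-p->4 5-q->0 6-p->5 6-p->6 7-q->0
1. fire R1 via {0↦0, 1↦1, 2↦2}  →  V:7 E:9  edges: 0-p->1 1-q->0 3-q->0 4-p->0 4-p->4 5-q->0 6-p->5 6-p->6 7-q->0
2. fire R1 via {0↦0, 1↦1, 2↦4}  →  V:6 E:7  edges: 0-p->1 1-q->0 3-q->0 5-q->0 6-p->5 6-p->6 7-q->0
3. fire R1 via {0↦5, 1↦1, 2↦6}  →  V:5 E:5  edges: 0-p->1 1-q->0 3-q->0 5-q->0 7-q->0
4. fire R3 via {0↦1, 1↦3, 2↦0}  →  V:4 E:4  edges: 0-p->1 1-q->0 5-q->0 7-q->0
5. fire R3 via {0↦1, 1↦5, 2↦0}  →  V:3 E:3  edges: 0-p->1 1-q->0 7-q->0
6. fire R3 via {0↦1, 1↦7, 2↦0}  →  V:2 E:2  edges: 0-p->1 1-q->0
normal form: no rule applies after step 6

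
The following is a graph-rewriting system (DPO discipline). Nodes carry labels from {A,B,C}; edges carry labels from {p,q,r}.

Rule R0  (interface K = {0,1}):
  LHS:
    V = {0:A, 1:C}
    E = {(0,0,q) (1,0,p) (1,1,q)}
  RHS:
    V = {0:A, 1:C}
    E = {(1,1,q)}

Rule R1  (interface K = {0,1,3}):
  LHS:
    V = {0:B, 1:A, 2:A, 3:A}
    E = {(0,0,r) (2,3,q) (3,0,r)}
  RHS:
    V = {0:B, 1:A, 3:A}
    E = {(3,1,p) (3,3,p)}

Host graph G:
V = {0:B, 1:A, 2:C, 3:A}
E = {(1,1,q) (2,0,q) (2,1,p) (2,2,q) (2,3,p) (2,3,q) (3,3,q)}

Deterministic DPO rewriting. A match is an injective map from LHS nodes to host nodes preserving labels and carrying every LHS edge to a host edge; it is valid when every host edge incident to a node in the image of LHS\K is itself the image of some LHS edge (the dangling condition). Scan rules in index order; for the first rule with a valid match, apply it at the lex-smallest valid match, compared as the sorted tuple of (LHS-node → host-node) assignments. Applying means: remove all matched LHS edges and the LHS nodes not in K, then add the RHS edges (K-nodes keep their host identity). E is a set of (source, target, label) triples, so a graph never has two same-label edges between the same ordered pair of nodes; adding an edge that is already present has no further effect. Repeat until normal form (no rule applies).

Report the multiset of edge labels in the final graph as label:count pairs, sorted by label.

Answer: q:3

Derivation:
initial: |V|=4 |E|=7  E = 1-q->1 2-q->0 2-p->1 2-q->2 2-p->3 2-q->3 3-q->3
step 1: apply R0 at {0↦1, 1↦2}  → |V|=4 |E|=5  E = 2-q->0 2-q->2 2-p->3 2-q->3 3-q->3
step 2: apply R0 at {0↦3, 1↦2}  → |V|=4 |E|=3  E = 2-q->0 2-q->2 2-q->3
final graph: no rule applies after step 2
NF edges: [(2, 0, 'q'), (2, 2, 'q'), (2, 3, 'q')]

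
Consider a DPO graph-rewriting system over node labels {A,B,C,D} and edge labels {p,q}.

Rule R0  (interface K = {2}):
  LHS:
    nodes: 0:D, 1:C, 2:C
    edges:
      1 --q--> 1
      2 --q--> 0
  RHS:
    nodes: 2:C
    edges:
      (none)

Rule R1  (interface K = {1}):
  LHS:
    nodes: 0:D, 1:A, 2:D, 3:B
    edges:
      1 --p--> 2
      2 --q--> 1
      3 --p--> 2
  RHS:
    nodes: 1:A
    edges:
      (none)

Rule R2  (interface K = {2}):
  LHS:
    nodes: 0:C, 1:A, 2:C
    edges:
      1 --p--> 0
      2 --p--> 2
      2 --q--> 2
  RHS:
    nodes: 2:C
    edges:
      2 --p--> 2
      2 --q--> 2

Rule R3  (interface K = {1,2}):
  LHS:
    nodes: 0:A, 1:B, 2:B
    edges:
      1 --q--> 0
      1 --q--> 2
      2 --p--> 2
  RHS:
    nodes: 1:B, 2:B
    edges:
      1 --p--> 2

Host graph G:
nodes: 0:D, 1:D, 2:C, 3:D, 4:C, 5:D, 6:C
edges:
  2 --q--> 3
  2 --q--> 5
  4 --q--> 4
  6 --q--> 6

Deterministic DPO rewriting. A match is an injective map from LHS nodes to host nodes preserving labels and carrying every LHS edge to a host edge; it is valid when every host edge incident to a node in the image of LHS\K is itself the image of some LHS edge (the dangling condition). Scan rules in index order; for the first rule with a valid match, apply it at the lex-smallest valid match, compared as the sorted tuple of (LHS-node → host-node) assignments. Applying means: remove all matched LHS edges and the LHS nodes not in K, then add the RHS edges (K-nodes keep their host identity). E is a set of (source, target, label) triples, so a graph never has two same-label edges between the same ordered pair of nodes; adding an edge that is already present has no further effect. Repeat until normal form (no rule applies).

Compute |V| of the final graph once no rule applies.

[0] host  ⇒  7 nodes, 4 edges  {2-q->3 2-q->5 4-q->4 6-q->6}
[1] R0 @ {0↦3, 1↦4, 2↦2}  ⇒  5 nodes, 2 edges  {2-q->5 6-q->6}
[2] R0 @ {0↦5, 1↦6, 2↦2}  ⇒  3 nodes, 0 edges  {∅}
normal form: no rule applies after step 2
NF nodes: {0:D, 1:D, 2:C}

Answer: 3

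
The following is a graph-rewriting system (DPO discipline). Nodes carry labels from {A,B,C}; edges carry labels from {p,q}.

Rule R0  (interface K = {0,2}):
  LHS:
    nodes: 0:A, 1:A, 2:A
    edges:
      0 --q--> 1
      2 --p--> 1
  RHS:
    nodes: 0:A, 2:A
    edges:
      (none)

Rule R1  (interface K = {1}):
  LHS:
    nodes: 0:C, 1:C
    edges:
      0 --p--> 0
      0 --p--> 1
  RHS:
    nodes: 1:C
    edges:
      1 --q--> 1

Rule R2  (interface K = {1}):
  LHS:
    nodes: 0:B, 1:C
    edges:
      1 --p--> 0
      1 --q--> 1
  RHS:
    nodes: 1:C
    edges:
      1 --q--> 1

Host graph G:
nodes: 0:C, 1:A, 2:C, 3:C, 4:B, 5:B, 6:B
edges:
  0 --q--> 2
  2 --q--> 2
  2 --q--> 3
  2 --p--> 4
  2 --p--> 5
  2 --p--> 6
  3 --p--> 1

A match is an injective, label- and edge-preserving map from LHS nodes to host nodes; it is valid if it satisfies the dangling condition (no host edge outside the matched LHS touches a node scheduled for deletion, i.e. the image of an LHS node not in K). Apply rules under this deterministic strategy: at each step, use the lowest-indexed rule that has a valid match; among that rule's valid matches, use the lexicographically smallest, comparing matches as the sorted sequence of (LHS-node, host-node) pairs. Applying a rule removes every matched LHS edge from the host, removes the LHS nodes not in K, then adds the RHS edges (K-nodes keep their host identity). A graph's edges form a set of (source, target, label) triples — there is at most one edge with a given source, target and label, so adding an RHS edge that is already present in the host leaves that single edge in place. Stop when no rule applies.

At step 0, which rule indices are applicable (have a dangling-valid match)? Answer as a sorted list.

Answer: [R2]

Rewrite trace:
R0: no valid match — LHS pattern not found
R1: no valid match — LHS pattern not found
R2: 3 valid matches — {0↦4, 1↦2}, {0↦5, 1↦2}, {0↦6, 1↦2}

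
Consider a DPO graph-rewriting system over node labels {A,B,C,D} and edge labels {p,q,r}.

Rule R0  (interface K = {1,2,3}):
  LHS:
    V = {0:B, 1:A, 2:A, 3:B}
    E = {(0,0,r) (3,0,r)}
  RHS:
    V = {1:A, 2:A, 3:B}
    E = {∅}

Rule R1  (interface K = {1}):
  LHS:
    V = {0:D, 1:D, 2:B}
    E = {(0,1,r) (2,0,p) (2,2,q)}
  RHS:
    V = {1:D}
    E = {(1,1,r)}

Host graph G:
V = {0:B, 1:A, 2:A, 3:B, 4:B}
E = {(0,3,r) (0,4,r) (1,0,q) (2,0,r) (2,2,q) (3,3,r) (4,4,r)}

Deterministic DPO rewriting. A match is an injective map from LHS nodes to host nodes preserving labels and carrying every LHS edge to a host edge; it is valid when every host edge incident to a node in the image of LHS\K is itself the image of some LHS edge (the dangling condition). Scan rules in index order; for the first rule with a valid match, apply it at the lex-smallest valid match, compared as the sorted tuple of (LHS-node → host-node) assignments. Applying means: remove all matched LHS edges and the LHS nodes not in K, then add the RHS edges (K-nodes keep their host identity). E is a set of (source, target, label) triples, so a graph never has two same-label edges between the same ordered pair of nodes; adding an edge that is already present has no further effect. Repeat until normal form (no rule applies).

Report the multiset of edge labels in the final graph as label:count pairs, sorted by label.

Answer: q:2 r:1

Rewrite trace:
initial: |V|=5 |E|=7  E = 0-r->3 0-r->4 1-q->0 2-r->0 2-q->2 3-r->3 4-r->4
step 1: apply R0 at {0↦3, 1↦1, 2↦2, 3↦0}  → |V|=4 |E|=5  E = 0-r->4 1-q->0 2-r->0 2-q->2 4-r->4
step 2: apply R0 at {0↦4, 1↦1, 2↦2, 3↦0}  → |V|=3 |E|=3  E = 1-q->0 2-r->0 2-q->2
halt: no rule applies after step 2
NF edges: [(1, 0, 'q'), (2, 0, 'r'), (2, 2, 'q')]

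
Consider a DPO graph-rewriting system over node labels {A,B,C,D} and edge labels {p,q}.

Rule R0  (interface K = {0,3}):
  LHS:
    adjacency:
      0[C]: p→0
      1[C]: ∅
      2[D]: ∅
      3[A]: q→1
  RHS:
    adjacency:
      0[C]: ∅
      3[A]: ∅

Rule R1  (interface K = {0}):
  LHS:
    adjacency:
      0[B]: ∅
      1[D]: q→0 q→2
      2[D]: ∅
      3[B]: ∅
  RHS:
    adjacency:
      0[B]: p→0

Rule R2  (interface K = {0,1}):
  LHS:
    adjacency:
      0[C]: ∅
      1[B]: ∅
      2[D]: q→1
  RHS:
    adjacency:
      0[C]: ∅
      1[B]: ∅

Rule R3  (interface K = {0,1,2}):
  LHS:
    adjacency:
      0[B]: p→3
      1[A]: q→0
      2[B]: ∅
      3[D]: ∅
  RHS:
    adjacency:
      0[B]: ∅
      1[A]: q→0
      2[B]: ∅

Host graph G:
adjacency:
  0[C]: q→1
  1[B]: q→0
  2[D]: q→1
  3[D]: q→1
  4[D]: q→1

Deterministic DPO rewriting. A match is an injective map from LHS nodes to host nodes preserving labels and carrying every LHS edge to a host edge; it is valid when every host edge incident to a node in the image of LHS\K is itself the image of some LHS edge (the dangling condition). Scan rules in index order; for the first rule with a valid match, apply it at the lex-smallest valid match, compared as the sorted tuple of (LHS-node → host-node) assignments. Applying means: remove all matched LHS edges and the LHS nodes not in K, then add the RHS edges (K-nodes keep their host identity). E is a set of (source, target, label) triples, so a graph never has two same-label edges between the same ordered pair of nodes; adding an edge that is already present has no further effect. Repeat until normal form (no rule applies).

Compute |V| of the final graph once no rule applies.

initial: |V|=5 |E|=5  E = 0-q->1 1-q->0 2-q->1 3-q->1 4-q->1
step 1: apply R2 at {0↦0, 1↦1, 2↦2}  → |V|=4 |E|=4  E = 0-q->1 1-q->0 3-q->1 4-q->1
step 2: apply R2 at {0↦0, 1↦1, 2↦3}  → |V|=3 |E|=3  E = 0-q->1 1-q->0 4-q->1
step 3: apply R2 at {0↦0, 1↦1, 2↦4}  → |V|=2 |E|=2  E = 0-q->1 1-q->0
normal form: no rule applies after step 3
NF nodes: {0:C, 1:B}

Answer: 2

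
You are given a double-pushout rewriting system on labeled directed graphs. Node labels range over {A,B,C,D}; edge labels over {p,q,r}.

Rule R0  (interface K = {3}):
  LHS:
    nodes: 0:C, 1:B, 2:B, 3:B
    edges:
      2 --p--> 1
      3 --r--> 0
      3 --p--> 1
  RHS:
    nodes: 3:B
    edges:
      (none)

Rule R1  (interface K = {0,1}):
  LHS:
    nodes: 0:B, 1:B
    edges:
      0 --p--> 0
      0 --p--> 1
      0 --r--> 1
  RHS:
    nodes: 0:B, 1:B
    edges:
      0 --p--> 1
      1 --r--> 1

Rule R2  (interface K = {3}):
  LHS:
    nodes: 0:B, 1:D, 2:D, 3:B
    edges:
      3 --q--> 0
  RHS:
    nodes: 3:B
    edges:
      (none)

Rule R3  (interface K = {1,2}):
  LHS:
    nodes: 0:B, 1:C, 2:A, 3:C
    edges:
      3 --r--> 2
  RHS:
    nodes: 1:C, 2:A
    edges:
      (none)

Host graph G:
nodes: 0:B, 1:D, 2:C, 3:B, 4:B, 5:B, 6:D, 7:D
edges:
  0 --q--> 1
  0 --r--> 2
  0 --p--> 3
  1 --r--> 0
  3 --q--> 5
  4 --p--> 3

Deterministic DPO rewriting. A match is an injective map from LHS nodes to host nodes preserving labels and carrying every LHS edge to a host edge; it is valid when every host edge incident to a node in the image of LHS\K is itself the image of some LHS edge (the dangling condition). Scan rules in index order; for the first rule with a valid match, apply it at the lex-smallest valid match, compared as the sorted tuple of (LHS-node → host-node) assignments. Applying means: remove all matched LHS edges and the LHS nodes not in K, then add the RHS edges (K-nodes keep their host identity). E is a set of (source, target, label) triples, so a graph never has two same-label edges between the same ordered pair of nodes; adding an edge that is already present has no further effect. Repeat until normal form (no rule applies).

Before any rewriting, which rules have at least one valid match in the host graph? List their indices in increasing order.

Answer: [R2]

Rewrite trace:
R0: no valid match — 1 raw match, all fail dangling condition
R1: no valid match — LHS pattern not found
R2: 2 valid matches — {0↦5, 1↦6, 2↦7, 3↦3}, {0↦5, 1↦7, 2↦6, 3↦3}
R3: no valid match — LHS pattern not found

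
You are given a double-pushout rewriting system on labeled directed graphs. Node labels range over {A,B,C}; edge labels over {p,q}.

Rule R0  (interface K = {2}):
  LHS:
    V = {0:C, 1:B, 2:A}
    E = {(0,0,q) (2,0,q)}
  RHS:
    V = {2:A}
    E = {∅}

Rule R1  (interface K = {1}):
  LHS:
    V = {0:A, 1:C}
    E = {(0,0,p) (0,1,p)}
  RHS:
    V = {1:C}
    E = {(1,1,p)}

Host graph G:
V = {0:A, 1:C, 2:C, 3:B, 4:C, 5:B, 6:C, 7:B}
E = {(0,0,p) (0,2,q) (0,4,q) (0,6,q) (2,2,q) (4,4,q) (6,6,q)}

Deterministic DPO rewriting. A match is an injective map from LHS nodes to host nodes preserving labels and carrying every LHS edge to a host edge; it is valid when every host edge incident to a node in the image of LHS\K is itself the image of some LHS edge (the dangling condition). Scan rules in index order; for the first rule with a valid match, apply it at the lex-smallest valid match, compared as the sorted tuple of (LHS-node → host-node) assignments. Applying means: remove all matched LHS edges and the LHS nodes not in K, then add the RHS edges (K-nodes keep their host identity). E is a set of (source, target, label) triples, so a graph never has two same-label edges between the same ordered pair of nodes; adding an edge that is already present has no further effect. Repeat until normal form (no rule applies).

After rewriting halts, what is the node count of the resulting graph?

Answer: 2

Steps:
initial: |V|=8 |E|=7  E = 0-p->0 0-q->2 0-q->4 0-q->6 2-q->2 4-q->4 6-q->6
step 1: apply R0 at {0↦2, 1↦3, 2↦0}  → |V|=6 |E|=5  E = 0-p->0 0-q->4 0-q->6 4-q->4 6-q->6
step 2: apply R0 at {0↦4, 1↦5, 2↦0}  → |V|=4 |E|=3  E = 0-p->0 0-q->6 6-q->6
step 3: apply R0 at {0↦6, 1↦7, 2↦0}  → |V|=2 |E|=1  E = 0-p->0
halt: no rule applies after step 3
NF nodes: {0:A, 1:C}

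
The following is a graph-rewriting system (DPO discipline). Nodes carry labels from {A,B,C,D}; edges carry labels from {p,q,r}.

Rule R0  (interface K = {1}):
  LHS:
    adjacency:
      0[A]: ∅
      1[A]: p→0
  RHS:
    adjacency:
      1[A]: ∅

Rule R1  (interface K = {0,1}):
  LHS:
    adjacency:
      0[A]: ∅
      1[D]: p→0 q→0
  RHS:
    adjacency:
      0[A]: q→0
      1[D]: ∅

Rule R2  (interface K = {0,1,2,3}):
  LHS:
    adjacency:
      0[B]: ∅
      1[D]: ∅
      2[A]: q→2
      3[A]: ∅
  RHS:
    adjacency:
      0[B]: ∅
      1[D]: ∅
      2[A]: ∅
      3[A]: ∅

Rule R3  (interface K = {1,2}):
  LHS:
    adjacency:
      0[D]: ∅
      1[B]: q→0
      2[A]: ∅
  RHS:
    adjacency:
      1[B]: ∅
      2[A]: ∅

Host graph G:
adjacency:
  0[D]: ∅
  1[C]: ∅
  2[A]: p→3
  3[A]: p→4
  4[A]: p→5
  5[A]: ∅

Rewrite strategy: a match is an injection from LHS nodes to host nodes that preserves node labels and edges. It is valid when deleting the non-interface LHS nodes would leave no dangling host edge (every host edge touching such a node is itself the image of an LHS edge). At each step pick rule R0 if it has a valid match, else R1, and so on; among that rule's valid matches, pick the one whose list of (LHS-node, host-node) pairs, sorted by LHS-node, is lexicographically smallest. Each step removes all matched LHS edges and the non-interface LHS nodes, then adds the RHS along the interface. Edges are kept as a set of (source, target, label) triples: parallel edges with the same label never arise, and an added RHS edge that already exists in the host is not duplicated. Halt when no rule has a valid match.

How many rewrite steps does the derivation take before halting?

[0] host  ⇒  6 nodes, 3 edges  {2-p->3 3-p->4 4-p->5}
[1] R0 @ {0↦5, 1↦4}  ⇒  5 nodes, 2 edges  {2-p->3 3-p->4}
[2] R0 @ {0↦4, 1↦3}  ⇒  4 nodes, 1 edges  {2-p->3}
[3] R0 @ {0↦3, 1↦2}  ⇒  3 nodes, 0 edges  {∅}
final graph: no rule applies after step 3

Answer: 3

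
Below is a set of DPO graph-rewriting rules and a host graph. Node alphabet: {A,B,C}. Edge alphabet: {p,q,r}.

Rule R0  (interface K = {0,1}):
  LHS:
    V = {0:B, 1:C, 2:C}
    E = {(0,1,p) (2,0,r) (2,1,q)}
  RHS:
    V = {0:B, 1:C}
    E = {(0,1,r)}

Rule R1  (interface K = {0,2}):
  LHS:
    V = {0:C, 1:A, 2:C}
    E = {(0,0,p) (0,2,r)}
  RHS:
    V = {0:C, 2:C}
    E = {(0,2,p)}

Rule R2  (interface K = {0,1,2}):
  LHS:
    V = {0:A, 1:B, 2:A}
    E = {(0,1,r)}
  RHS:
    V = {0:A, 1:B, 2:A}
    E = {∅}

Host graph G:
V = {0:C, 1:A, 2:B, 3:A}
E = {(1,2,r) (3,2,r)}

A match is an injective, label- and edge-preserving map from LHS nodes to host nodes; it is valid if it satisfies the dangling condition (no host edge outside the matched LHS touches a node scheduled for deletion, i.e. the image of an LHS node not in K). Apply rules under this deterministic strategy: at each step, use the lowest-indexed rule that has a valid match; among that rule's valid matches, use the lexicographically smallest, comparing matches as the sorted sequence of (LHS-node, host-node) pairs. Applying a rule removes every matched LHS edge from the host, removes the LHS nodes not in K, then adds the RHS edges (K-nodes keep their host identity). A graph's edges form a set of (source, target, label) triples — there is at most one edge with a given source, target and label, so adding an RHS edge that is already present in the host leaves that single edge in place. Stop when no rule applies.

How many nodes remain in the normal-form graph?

Answer: 4

Derivation:
[0] host  ⇒  4 nodes, 2 edges  {1-r->2 3-r->2}
[1] R2 @ {0↦1, 1↦2, 2↦3}  ⇒  4 nodes, 1 edges  {3-r->2}
[2] R2 @ {0↦3, 1↦2, 2↦1}  ⇒  4 nodes, 0 edges  {∅}
normal form: no rule applies after step 2
NF nodes: {0:C, 1:A, 2:B, 3:A}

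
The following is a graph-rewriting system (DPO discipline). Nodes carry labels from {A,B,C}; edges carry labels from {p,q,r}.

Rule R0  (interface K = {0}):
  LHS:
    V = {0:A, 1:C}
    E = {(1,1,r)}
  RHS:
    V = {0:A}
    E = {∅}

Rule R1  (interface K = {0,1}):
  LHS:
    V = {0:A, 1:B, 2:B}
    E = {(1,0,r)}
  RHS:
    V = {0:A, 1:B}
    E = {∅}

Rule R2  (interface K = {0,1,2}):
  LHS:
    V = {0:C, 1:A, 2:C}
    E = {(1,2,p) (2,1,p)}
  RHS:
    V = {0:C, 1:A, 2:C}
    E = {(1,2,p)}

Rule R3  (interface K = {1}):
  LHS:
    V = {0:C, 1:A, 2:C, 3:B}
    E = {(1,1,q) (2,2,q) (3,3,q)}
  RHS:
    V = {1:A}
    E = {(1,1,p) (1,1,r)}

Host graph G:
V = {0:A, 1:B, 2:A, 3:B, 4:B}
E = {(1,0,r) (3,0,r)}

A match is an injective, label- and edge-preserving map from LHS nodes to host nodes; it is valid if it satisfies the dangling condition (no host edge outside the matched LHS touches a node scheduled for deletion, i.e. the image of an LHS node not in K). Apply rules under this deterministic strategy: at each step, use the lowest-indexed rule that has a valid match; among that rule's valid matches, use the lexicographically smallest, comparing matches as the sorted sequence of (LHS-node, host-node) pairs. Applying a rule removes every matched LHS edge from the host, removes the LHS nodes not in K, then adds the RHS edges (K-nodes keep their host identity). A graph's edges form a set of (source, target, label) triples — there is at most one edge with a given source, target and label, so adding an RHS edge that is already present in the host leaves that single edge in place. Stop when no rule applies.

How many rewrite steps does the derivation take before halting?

Answer: 2

Derivation:
initial: |V|=5 |E|=2  E = 1-r->0 3-r->0
step 1: apply R1 at {0↦0, 1↦1, 2↦4}  → |V|=4 |E|=1  E = 3-r->0
step 2: apply R1 at {0↦0, 1↦3, 2↦1}  → |V|=3 |E|=0  E = ∅
final graph: no rule applies after step 2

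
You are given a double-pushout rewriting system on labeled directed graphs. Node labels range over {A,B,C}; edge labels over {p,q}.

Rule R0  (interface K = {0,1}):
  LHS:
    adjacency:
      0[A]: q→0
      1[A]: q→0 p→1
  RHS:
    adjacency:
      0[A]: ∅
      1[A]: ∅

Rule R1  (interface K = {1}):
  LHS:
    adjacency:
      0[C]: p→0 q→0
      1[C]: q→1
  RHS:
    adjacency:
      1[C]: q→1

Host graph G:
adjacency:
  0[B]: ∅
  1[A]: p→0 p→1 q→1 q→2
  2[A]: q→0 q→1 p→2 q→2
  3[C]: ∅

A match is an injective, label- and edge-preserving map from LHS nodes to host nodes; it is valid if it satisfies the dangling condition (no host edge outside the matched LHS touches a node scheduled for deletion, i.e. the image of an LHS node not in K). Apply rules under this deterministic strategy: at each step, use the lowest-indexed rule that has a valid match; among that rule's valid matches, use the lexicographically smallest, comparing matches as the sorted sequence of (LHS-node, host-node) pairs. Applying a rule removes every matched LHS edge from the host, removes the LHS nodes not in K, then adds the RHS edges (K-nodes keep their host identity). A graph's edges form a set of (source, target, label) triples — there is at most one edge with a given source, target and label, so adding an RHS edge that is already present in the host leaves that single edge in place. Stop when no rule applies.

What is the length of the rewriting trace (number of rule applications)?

[0] host  ⇒  4 nodes, 8 edges  {1-p->0 1-p->1 1-q->1 1-q->2 2-q->0 2-q->1 2-p->2 2-q->2}
[1] R0 @ {0↦1, 1↦2}  ⇒  4 nodes, 5 edges  {1-p->0 1-p->1 1-q->2 2-q->0 2-q->2}
[2] R0 @ {0↦2, 1↦1}  ⇒  4 nodes, 2 edges  {1-p->0 2-q->0}
halt: no rule applies after step 2

Answer: 2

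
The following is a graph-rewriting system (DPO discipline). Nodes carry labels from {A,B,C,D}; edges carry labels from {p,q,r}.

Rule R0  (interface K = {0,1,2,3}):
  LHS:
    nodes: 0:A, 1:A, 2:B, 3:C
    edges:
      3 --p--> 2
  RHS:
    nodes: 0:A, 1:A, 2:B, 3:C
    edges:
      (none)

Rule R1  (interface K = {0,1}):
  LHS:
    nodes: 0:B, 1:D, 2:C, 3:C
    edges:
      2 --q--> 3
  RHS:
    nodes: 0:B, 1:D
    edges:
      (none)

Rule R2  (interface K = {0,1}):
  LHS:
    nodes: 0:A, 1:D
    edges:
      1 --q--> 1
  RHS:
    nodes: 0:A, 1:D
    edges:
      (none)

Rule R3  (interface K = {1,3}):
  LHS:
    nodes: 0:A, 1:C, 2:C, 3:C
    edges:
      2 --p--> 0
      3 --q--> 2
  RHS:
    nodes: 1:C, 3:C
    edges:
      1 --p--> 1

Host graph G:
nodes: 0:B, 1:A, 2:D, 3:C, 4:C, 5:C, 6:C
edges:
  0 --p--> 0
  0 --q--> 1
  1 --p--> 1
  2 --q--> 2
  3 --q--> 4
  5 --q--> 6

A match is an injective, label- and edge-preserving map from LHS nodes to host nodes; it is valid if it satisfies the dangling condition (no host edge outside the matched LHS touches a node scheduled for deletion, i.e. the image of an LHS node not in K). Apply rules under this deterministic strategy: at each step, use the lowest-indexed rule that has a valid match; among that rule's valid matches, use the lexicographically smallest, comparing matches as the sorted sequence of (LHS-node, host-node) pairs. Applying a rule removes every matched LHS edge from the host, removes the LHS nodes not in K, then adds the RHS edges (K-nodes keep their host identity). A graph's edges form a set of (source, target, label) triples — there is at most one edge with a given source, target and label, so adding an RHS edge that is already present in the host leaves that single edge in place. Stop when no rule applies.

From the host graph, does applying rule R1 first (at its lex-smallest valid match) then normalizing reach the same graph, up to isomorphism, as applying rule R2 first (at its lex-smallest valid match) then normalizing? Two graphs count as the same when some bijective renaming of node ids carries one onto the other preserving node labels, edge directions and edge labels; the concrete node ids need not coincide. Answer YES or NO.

Answer: YES

Steps:
branch R1-first: apply at {0↦0, 1↦2, 2↦3, 3↦4} → |E|=5, then 2 more step(s) → NF |V|=3 |E|=3 V={0:B, 1:A, 2:D} E=0-p->0 0-q->1 1-p->1
branch R2-first: apply at {0↦1, 1↦2} → |E|=5, then 2 more step(s) → NF |V|=3 |E|=3 V={0:B, 1:A, 2:D} E=0-p->0 0-q->1 1-p->1
graphs isomorphic (equal up to label-preserving node renaming)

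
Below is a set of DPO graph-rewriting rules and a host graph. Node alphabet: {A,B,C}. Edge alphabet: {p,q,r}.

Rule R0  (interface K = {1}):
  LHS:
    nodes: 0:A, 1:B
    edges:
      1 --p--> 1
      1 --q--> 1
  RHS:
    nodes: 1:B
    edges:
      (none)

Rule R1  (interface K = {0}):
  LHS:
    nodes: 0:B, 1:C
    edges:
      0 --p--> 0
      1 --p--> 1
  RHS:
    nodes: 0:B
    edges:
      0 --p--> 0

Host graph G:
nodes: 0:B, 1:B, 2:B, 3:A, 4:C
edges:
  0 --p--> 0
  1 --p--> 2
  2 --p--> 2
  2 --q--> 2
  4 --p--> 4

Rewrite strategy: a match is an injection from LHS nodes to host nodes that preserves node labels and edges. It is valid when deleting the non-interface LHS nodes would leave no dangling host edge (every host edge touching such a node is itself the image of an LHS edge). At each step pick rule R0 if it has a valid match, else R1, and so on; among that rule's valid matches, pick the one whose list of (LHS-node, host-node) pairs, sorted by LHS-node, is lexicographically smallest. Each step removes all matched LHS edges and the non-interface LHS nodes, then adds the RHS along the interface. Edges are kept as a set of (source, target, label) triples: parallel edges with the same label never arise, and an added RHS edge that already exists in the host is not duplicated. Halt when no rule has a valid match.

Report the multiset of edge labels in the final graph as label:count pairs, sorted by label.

initial: |V|=5 |E|=5  E = 0-p->0 1-p->2 2-p->2 2-q->2 4-p->4
step 1: apply R0 at {0↦3, 1↦2}  → |V|=4 |E|=3  E = 0-p->0 1-p->2 4-p->4
step 2: apply R1 at {0↦0, 1↦4}  → |V|=3 |E|=2  E = 0-p->0 1-p->2
final graph: no rule applies after step 2
NF edges: [(0, 0, 'p'), (1, 2, 'p')]

Answer: p:2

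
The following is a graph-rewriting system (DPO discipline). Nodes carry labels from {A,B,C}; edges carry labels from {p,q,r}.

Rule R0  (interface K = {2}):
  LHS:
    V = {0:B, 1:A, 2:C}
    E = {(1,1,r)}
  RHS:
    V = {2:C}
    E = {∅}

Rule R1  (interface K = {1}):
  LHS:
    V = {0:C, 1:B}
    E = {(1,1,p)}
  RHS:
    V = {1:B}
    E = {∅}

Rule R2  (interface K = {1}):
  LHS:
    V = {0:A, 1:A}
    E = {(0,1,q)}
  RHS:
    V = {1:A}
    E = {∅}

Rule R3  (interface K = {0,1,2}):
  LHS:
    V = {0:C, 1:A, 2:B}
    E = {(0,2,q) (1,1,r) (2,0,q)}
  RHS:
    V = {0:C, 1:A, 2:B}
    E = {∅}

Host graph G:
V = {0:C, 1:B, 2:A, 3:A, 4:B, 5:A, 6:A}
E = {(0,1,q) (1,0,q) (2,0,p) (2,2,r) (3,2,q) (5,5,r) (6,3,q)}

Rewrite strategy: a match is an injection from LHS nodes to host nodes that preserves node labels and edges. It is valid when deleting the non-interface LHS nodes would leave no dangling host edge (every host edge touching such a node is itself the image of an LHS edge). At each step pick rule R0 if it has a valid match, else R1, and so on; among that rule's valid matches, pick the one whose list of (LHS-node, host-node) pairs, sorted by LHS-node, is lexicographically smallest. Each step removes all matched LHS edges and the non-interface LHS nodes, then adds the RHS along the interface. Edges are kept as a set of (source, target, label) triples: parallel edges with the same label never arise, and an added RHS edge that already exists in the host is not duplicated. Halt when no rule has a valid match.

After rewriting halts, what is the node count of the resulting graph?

start.  V:7 E:7  edges: 0-q->1 1-q->0 2-p->0 2-r->2 3-q->2 5-r->5 6-q->3
1. fire R0 via {0↦4, 1↦5, 2↦0}  →  V:5 E:6  edges: 0-q->1 1-q->0 2-p->0 2-r->2 3-q->2 6-q->3
2. fire R2 via {0↦6, 1↦3}  →  V:4 E:5  edges: 0-q->1 1-q->0 2-p->0 2-r->2 3-q->2
3. fire R2 via {0↦3, 1↦2}  →  V:3 E:4  edges: 0-q->1 1-q->0 2-p->0 2-r->2
4. fire R3 via {0↦0, 1↦2, 2↦1}  →  V:3 E:1  edges: 2-p->0
normal form: no rule applies after step 4
NF nodes: {0:C, 1:B, 2:A}

Answer: 3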